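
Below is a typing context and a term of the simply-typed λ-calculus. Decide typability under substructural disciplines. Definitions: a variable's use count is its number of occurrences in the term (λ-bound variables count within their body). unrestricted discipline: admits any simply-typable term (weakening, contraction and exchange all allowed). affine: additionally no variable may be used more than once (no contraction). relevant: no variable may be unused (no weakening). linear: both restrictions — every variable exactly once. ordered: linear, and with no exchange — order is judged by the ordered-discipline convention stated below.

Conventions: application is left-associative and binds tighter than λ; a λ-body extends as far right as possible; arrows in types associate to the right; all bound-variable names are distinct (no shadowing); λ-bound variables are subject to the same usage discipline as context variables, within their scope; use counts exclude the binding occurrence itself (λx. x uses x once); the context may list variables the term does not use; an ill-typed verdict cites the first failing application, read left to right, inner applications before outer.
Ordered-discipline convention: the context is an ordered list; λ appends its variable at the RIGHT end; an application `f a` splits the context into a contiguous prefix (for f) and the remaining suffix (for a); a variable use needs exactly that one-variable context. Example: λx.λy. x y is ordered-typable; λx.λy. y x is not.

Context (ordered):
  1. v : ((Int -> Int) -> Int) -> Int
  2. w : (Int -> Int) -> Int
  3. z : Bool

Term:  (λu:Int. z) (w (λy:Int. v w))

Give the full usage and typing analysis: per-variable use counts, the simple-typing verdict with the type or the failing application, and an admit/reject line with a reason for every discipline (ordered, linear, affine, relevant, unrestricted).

counts: v=1; w=2; z=1; u (λ-bound)=0; y (λ-bound)=0
uses in reading order: z, w, v, w
typing: well-typed at Bool
ordered ✗ (repeated use of w ×2; u, y left unused)
linear ✗ (repeated use of w ×2; u, y left unused)
affine ✗ (repeated use of w ×2)
relevant ✗ (u, y left unused)
unrestricted ✓ (well-typed at Bool; no restrictions here)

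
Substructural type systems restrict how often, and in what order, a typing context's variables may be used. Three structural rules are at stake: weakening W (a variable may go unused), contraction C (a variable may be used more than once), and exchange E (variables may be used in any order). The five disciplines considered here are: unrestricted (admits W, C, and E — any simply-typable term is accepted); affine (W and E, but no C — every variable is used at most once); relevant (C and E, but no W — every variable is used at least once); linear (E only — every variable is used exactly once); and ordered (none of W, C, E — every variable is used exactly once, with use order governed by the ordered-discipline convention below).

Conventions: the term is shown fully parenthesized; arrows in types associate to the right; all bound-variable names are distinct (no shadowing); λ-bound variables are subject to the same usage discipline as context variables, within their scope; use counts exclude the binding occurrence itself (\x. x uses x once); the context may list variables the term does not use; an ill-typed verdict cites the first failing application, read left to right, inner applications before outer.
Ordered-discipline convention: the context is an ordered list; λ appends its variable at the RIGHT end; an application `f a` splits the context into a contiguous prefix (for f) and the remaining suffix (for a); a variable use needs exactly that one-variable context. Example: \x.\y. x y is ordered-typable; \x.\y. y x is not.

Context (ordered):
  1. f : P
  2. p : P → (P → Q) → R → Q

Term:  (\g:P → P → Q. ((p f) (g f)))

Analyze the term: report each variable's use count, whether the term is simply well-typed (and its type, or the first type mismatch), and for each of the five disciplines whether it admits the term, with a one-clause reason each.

variable uses: f: 2×; p: 1×; g (bound): 1×
order of uses: p, f, g, f
typing: well-typed at (P → P → Q) → R → Q
ordered ✗ (repeated use of f ×2)
linear ✗ (repeated use of f ×2)
affine ✗ (repeated use of f ×2)
relevant ✓ (at least one use each (f, p, g))
unrestricted ✓ (typability at (P → P → Q) → R → Q is all that's needed)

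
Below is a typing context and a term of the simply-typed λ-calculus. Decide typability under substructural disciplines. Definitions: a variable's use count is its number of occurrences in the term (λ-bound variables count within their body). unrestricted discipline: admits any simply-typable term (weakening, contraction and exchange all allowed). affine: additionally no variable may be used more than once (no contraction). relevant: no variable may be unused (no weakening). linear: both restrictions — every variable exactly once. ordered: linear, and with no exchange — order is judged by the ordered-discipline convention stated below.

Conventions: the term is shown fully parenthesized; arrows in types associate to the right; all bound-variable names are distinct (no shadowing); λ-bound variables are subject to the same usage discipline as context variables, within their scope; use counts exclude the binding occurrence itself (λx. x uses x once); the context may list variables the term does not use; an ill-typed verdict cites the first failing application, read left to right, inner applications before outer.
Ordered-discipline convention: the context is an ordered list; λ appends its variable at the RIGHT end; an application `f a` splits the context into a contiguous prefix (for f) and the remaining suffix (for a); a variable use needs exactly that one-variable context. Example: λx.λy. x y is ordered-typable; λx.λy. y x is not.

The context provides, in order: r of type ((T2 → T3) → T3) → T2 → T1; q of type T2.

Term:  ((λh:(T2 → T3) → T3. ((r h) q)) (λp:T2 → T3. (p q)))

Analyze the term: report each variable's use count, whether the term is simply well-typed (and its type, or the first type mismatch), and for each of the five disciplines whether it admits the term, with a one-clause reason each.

usage: r: 1×; q: 2×; h (bound): 1×; p (bound): 1×
order of uses: r, h, q, p, q
typing: ✓ — T1
ordered: ✗ — uses contraction: q ×2
linear: ✗ — uses contraction: q ×2
affine: ✗ — uses contraction: q ×2
relevant: ✓ — none of r, q, h, p goes unused
unrestricted: ✓ — type-checks (T1) and nothing is barred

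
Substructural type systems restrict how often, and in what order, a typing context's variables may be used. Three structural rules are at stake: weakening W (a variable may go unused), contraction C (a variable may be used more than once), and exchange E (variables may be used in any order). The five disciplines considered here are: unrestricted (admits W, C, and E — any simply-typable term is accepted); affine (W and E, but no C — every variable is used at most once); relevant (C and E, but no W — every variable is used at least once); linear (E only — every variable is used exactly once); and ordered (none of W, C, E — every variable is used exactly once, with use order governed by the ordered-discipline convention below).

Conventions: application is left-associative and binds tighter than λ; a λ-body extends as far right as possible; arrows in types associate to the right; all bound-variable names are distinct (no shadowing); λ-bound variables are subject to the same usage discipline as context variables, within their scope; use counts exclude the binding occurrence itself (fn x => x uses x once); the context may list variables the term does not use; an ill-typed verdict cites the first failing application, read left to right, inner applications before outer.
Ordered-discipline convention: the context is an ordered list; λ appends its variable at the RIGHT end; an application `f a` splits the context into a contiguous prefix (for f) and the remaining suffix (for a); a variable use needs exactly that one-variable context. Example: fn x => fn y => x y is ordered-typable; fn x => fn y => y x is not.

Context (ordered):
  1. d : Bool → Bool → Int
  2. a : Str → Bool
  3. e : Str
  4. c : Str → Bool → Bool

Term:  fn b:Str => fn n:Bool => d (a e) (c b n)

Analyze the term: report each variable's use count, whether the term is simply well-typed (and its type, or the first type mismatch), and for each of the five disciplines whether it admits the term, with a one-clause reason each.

variable uses: d: 1; a: 1; e: 1; c: 1; b [bound]: 1; n [bound]: 1
uses in reading order: d, a, e, c, b, n
typing: the term checks, with type Str → Bool → Int
ordered ✓ (d, a, e, c, b, n once each; derivable with no W/C/E)
linear ✓ (each of d, a, e, c, b, n used exactly once)
affine ✓ (at most one use each (d, a, e, c, b, n))
relevant ✓ (d, a, e, c, b, n: all used, weakening unneeded)
unrestricted ✓ (well-typed at Str → Bool → Int; no restrictions here)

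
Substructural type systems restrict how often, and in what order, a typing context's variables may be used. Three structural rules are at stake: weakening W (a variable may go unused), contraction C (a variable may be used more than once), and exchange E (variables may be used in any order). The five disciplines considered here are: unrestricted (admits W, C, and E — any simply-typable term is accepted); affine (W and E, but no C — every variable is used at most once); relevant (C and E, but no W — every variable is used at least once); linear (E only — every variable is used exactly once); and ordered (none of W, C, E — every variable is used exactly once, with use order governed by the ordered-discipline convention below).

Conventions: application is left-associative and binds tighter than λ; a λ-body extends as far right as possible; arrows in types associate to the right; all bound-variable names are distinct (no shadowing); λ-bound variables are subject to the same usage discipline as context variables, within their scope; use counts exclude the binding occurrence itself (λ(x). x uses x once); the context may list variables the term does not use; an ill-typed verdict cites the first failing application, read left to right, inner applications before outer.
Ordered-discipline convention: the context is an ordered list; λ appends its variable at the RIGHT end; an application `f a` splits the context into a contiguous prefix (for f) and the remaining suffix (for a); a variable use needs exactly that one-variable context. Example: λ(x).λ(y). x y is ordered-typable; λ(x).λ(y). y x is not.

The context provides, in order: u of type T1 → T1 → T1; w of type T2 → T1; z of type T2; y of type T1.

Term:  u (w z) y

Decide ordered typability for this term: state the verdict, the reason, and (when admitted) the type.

yes — u, w, z, y once each; derivable with no W/C/E; term : T1
use counts: u: 1×; w: 1×; z: 1×; y: 1×
left-to-right use order: u, w, z, y
typing: well-typed at T1
across the five disciplines: ordered ✓; linear ✓; affine ✓; relevant ✓; unrestricted ✓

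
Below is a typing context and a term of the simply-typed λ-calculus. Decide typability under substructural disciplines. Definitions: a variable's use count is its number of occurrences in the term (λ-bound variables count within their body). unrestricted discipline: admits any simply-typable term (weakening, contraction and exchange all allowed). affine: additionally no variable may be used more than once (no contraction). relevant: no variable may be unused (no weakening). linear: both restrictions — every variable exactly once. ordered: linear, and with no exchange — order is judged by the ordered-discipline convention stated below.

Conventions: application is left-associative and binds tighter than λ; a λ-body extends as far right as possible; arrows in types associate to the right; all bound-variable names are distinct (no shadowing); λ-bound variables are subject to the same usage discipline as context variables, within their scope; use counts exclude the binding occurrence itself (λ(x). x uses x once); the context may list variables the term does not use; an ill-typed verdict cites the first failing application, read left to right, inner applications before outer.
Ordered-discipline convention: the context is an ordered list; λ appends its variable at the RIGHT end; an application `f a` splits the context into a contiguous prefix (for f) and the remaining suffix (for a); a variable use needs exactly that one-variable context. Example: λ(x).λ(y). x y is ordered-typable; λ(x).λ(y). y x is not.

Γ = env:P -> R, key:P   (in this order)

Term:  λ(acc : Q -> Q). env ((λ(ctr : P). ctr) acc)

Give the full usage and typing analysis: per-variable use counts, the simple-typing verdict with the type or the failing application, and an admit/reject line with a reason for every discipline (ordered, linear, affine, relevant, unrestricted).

usage: env: 1×; key: 0×; acc (bound): 1×; ctr (bound): 1×
left-to-right use order: env, ctr, acc
typing: ill-typed: argument of type Q -> Q where P is required
ordered: ✗, a type mismatch blocks all five
linear: ✗, the type mismatch rejects it
affine: ✗, not simply typable
relevant: ✗, fails simple typing
unrestricted: ✗, a type mismatch blocks all five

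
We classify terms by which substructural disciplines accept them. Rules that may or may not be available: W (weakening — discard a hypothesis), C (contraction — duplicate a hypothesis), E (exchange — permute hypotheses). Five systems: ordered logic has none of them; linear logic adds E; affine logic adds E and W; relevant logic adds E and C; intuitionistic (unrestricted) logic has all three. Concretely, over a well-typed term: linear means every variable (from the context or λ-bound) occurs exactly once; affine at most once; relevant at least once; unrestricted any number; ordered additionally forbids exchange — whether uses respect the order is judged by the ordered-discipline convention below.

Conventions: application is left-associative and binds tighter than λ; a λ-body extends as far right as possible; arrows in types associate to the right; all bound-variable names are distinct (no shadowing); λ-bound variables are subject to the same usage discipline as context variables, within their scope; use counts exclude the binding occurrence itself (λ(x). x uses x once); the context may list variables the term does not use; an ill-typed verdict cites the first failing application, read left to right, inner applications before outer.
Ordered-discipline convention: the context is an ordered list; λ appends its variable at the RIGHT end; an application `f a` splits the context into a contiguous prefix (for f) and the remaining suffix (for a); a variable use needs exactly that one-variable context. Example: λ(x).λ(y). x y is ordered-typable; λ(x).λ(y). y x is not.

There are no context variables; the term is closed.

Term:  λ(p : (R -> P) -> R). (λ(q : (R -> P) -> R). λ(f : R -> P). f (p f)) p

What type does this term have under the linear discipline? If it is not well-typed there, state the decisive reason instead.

not well-typed under linear — repeated use of p ×2, f ×2; q never used (weakening)
variable uses: p [bound]: 2×, q [bound]: 0×, f [bound]: 2×
left-to-right use order: f, p, f, p
typing: well-typed — term : ((R -> P) -> R) -> (R -> P) -> P
per-discipline verdicts: ordered ✗ · linear ✗ · affine ✗ · relevant ✗ · unrestricted ✓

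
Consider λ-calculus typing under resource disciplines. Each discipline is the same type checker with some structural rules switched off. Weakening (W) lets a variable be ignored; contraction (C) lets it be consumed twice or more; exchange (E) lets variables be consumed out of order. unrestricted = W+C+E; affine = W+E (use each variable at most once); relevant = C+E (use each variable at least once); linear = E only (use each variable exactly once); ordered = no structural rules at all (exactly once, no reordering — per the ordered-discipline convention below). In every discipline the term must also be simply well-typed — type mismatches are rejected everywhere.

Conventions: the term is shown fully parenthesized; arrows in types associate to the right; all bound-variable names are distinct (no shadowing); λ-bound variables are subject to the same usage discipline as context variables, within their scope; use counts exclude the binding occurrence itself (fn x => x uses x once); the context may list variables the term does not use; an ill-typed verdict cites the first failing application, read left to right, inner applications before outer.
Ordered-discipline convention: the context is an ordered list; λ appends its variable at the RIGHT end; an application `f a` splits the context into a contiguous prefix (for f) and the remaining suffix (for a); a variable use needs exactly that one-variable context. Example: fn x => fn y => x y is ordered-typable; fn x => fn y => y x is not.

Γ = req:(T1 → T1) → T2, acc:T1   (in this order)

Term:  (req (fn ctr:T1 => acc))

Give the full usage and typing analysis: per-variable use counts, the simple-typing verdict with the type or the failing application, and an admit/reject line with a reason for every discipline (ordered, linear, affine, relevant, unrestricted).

variable uses: req=1; acc=1; ctr (bound)=0
left-to-right use order: req, acc
typing: well-typed — term : T2
ordered: ✗ — unused: ctr — weakening required
linear: ✗ — unused: ctr — weakening required
affine: ✓ — no duplicate uses among req, acc, ctr
relevant: ✗ — unused: ctr — weakening required
unrestricted: ✓ — typability at T2 is all that's needed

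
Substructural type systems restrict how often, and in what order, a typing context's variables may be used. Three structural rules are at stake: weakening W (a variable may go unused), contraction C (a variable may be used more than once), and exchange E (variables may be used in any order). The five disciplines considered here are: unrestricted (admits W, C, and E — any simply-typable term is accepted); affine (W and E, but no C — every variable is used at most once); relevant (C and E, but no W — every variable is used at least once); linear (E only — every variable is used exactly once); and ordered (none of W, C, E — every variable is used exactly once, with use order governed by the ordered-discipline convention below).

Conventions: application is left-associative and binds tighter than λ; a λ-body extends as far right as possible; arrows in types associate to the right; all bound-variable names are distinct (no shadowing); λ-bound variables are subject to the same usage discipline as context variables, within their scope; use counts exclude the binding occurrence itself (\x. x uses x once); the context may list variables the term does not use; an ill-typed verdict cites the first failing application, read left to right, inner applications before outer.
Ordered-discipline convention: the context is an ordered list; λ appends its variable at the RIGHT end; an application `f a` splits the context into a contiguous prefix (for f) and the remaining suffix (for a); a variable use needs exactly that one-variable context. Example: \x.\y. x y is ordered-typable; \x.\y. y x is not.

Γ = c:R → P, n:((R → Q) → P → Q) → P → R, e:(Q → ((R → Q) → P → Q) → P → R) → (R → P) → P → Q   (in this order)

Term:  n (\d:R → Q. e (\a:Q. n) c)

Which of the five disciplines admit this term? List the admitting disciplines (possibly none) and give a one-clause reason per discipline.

admitting disciplines: unrestricted
counts: c: 1×; n: 2×; e: 1×; d (bound): 0×; a (bound): 0×
uses in reading order: n, e, n, c
typing: ✓ — P → R
ordered ✗ (repeated use of n ×2; needs weakening: d, a unused)
linear ✗ (repeated use of n ×2; needs weakening: d, a unused)
affine ✗ (repeated use of n ×2)
relevant ✗ (needs weakening: d, a unused)
unrestricted ✓ (simply typable at P → R; W, C, E all held)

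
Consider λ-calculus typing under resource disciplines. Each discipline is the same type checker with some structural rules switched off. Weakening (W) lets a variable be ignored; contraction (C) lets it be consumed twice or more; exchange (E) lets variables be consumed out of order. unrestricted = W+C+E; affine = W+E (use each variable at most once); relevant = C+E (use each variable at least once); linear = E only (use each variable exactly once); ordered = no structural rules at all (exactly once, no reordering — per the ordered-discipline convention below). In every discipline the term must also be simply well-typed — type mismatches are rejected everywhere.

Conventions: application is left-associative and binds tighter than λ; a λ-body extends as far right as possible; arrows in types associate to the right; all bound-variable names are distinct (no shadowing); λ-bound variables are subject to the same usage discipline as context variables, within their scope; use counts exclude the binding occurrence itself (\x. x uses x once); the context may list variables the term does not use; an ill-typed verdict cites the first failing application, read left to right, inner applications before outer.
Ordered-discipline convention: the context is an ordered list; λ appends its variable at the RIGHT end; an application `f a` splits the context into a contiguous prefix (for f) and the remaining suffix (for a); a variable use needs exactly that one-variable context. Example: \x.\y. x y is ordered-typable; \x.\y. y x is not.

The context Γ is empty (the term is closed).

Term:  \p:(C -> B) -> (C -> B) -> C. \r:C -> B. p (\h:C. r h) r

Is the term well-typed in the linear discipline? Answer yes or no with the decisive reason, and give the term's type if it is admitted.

no — repeated use of r ×2
counts: p (λ-bound) ×1; r (λ-bound) ×2; h (λ-bound) ×1
use order (left to right): p, r, h, r
typing: the term checks, with type ((C -> B) -> (C -> B) -> C) -> (C -> B) -> C
summary: ordered ✗, linear ✗, affine ✗, relevant ✓, unrestricted ✓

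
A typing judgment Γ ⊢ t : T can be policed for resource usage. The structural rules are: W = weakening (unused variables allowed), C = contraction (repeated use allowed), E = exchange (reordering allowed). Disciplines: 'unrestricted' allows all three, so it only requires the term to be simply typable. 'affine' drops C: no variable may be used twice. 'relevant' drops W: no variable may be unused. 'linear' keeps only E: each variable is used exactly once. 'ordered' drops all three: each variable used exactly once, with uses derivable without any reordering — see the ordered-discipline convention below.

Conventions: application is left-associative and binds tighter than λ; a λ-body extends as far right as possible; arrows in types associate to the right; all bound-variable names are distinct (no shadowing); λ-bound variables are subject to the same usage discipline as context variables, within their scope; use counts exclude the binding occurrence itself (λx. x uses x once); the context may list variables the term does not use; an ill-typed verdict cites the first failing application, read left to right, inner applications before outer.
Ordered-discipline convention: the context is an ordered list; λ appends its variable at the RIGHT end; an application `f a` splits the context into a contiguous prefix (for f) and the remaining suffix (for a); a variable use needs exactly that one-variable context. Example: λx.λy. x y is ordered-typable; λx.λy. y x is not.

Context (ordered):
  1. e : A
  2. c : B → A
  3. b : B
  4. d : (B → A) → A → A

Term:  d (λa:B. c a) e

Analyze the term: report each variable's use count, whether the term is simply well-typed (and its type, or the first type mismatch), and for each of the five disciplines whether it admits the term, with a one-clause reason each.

use counts: e ×1, c ×1, b ×0, d ×1, a [bound] ×1
order of uses: d, c, a, e
typing: ✓ — A
ordered: ✗, b left unused
linear: ✗, b left unused
affine: ✓, none of e, c, b, d, a used more than once
relevant: ✗, b left unused
unrestricted: ✓, well-typed at A; no restrictions here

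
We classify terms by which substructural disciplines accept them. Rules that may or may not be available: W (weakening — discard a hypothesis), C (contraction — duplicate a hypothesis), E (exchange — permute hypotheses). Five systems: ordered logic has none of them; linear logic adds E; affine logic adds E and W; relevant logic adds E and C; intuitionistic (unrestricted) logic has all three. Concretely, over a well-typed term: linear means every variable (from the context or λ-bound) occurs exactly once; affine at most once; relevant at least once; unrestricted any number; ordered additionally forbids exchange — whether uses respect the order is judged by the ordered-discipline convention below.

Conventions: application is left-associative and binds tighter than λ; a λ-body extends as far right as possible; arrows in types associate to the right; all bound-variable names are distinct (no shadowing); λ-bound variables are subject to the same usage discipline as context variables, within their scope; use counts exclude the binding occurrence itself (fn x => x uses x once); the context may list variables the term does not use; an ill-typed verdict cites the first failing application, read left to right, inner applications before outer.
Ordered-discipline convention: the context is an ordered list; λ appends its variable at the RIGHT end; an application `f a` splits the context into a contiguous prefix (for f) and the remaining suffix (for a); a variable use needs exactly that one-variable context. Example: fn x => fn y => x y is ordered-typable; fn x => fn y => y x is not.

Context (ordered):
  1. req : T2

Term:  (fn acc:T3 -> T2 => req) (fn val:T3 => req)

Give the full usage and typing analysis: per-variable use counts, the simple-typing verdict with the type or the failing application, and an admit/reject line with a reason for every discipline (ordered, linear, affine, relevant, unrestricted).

use counts: req: 2; acc (λ-bound): 0; val (λ-bound): 0
uses in reading order: req, req
typing: ✓ — T2
ordered: ✗ — req ×2 used more than once (contraction); acc, val never used (weakening)
linear: ✗ — req ×2 used more than once (contraction); acc, val never used (weakening)
affine: ✗ — req ×2 used more than once (contraction)
relevant: ✗ — acc, val never used (weakening)
unrestricted: ✓ — well-typed at T2; no restrictions here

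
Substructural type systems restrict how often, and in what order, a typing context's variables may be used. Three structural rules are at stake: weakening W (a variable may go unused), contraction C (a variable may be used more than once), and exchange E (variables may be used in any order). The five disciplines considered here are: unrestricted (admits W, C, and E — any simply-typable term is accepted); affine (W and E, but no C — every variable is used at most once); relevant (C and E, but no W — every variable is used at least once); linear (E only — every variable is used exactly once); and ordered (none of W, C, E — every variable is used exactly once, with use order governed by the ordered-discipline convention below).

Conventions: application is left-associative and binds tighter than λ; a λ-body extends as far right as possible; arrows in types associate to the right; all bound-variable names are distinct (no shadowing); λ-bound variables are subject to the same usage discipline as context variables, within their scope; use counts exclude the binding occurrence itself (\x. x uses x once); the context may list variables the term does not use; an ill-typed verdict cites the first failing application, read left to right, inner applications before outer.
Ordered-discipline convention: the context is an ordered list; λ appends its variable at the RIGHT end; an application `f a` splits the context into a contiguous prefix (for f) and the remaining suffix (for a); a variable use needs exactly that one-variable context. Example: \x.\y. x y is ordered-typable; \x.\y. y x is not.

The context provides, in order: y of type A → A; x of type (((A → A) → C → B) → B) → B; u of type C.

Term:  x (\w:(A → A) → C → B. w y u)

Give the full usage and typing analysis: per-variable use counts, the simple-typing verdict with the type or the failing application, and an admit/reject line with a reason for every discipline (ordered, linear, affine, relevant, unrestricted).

counts: y: 1; x: 1; u: 1; w (bound): 1
left-to-right use order: x, w, y, u
typing: the term checks, with type B
ordered ✗ (use order x, w, y, u needs exchange)
linear ✓ (each of y, x, u, w used exactly once)
affine ✓ (no duplicate uses among y, x, u, w)
relevant ✓ (none of y, x, u, w goes unused)
unrestricted ✓ (typability at B is all that's needed)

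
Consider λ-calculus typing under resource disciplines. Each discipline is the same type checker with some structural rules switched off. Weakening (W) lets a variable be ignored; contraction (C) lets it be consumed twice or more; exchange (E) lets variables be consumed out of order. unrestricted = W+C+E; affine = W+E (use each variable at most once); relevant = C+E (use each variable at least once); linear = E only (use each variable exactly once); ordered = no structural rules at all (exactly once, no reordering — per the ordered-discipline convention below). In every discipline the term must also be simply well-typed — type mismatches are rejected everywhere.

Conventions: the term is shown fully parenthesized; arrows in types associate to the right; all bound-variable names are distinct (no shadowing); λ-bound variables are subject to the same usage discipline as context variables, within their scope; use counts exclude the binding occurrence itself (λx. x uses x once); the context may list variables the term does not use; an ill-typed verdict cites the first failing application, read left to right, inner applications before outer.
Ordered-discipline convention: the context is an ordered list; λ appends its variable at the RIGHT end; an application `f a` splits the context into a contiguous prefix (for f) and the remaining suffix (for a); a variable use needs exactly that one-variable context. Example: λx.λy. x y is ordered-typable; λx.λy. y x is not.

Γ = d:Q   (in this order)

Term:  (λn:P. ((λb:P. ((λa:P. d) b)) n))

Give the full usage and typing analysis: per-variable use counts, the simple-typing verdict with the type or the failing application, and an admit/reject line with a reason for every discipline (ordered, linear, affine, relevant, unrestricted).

counts: d: 1, n [bound]: 1, b [bound]: 1, a [bound]: 0
use order (left to right): d, b, n
typing: well-typed — term : P -> Q
ordered: ✗ — a never used (weakening)
linear: ✗ — a never used (weakening)
affine: ✓ — at most one use each (d, n, b, a)
relevant: ✗ — a never used (weakening)
unrestricted: ✓ — typability at P -> Q is all that's needed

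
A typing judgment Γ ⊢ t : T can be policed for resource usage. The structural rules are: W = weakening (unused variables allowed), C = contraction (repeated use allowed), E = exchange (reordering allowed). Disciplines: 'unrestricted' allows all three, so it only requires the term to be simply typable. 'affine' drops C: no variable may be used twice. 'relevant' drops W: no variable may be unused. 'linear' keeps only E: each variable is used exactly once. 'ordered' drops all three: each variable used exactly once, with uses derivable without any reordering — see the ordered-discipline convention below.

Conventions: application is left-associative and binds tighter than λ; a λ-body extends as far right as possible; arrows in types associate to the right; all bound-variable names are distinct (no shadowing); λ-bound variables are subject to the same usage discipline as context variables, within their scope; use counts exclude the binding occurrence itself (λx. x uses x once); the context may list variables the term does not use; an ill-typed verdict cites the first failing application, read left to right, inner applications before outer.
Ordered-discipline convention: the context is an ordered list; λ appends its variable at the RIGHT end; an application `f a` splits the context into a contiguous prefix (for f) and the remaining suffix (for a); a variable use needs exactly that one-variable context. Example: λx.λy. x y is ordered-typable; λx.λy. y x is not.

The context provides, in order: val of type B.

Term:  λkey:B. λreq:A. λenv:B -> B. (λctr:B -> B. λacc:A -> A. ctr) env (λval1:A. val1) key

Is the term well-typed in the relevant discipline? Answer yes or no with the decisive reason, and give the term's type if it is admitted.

no — needs weakening: val, req, acc unused
use counts: val: 0×; key (λ-bound): 1×; req (λ-bound): 0×; env (λ-bound): 1×; ctr (λ-bound): 1×; acc (λ-bound): 0×; val1 (λ-bound): 1×
left-to-right use order: ctr, env, val1, key
typing: ✓ — B -> A -> (B -> B) -> B
across the five disciplines: ordered ✗; linear ✗; affine ✓; relevant ✗; unrestricted ✓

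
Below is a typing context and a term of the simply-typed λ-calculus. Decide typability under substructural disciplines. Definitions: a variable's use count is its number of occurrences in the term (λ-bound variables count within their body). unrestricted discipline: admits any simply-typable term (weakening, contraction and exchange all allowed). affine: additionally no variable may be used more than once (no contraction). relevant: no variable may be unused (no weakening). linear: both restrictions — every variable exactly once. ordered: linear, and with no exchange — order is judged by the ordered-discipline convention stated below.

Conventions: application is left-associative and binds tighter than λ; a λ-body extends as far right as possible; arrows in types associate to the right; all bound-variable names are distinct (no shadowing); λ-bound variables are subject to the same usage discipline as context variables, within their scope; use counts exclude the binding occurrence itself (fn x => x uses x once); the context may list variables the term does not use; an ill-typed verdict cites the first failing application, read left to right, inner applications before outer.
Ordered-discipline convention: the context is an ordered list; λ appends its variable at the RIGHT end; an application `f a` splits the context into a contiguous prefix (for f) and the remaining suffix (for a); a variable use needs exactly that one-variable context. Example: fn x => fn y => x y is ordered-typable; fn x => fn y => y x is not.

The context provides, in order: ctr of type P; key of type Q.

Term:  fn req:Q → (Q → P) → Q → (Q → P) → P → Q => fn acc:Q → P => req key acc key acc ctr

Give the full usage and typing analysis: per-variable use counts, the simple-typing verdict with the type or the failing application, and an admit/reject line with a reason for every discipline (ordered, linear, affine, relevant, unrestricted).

variable uses: ctr: 1; key: 2; req (λ-bound): 1; acc (λ-bound): 2
uses in reading order: req, key, acc, key, acc, ctr
typing: well-typed — term : (Q → (Q → P) → Q → (Q → P) → P → Q) → (Q → P) → Q
ordered: ✗ — key ×2, acc ×2 used more than once (contraction)
linear: ✗ — key ×2, acc ×2 used more than once (contraction)
affine: ✗ — key ×2, acc ×2 used more than once (contraction)
relevant: ✓ — every one of ctr, key, req, acc appears
unrestricted: ✓ — typability at (Q → (Q → P) → Q → (Q → P) → P → Q) → (Q → P) → Q is all that's needed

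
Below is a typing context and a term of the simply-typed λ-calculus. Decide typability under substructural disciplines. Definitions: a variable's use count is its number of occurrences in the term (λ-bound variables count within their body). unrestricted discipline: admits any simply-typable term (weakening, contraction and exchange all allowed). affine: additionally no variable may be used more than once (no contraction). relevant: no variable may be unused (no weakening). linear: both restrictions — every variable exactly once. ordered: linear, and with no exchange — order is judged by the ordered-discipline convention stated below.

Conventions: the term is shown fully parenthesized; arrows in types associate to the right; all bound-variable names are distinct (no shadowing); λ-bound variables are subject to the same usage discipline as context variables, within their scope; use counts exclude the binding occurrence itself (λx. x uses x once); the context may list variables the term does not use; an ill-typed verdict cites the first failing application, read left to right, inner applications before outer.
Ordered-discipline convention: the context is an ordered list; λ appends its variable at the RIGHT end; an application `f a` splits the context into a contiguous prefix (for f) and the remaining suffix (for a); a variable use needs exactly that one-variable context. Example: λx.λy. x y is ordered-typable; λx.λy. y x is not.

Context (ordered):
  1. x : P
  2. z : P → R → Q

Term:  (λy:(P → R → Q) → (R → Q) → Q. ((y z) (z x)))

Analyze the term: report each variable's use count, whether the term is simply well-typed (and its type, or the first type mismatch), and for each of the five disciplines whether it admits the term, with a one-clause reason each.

variable uses: x: 1; z: 2; y (bound): 1
order of uses: y, z, z, x
typing: ✓ — ((P → R → Q) → (R → Q) → Q) → Q
ordered ✗ (z ×2 used more than once (contraction))
linear ✗ (z ×2 used more than once (contraction))
affine ✗ (z ×2 used more than once (contraction))
relevant ✓ (every one of x, z, y appears)
unrestricted ✓ (well-typed at ((P → R → Q) → (R → Q) → Q) → Q; no restrictions here)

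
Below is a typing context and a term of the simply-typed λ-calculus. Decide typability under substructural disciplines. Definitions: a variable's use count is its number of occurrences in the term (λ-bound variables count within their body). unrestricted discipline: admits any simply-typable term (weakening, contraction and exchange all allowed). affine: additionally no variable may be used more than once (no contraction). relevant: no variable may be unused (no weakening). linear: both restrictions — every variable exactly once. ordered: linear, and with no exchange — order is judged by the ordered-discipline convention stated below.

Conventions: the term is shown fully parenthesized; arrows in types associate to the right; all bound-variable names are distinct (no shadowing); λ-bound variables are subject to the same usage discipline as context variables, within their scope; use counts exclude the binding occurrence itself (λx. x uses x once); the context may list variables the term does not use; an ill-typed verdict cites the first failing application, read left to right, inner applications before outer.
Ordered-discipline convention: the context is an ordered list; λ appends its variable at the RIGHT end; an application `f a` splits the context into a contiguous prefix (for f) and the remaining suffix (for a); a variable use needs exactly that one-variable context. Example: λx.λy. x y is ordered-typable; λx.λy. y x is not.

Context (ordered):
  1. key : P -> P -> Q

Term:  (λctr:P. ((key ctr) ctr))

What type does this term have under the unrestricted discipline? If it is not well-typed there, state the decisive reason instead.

term : P -> Q
counts: key=1, ctr [bound]=2
left-to-right use order: key, ctr, ctr
typing: ✓ — P -> Q
all disciplines: ordered ✗ | linear ✗ | affine ✗ | relevant ✓ | unrestricted ✓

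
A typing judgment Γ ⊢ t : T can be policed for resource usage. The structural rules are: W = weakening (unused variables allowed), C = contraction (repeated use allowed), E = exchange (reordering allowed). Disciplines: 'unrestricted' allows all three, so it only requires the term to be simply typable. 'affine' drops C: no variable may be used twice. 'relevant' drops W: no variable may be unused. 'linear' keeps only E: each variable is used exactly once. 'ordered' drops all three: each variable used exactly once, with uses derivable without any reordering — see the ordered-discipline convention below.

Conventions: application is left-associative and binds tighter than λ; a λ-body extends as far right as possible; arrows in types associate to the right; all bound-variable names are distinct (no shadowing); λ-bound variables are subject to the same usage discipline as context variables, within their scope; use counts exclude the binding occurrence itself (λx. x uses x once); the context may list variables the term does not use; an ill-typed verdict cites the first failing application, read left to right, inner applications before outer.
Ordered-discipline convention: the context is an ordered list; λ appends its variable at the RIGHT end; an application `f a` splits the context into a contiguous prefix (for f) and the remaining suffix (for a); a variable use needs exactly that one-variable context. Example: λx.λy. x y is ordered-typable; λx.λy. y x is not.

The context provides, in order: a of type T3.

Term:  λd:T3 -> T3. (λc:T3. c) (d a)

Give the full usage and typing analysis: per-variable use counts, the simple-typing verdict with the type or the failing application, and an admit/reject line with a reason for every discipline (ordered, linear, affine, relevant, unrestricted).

counts: a=1; d (λ-bound)=1; c (λ-bound)=1
uses in reading order: c, d, a
typing: ✓ — (T3 -> T3) -> T3
ordered: ✗ — needs exchange: uses follow c, d, a
linear: ✓ — each of a, d, c used exactly once
affine: ✓ — no duplicate uses among a, d, c
relevant: ✓ — every one of a, d, c appears
unrestricted: ✓ — simply typable at (T3 -> T3) -> T3; W, C, E all held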